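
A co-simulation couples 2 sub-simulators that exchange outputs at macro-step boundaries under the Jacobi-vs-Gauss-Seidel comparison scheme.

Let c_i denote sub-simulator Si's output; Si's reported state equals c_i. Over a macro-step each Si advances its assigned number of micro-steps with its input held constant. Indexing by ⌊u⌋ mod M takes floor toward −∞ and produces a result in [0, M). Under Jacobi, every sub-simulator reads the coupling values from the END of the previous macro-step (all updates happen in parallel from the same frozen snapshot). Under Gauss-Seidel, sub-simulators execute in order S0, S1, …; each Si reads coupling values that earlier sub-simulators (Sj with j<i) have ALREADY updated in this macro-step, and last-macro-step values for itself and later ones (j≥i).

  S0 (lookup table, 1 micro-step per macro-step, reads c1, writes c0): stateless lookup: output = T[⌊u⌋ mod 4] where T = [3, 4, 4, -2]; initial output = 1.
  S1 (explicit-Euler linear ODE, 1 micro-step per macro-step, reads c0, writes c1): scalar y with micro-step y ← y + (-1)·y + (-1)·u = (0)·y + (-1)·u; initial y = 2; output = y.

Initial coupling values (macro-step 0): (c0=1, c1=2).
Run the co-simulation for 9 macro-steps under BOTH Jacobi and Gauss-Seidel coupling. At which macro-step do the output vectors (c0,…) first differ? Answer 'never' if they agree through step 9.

[Jacobi] macro 1: S0 reads c1=2 → after 1×micro: 4; S1 reads c0=1 → after 1×micro: -1 ⇒ (c0=4, c1=-1)
[Jacobi] macro 2: S0 reads c1=-1 → after 1×micro: -2; S1 reads c0=4 → after 1×micro: -4 ⇒ (c0=-2, c1=-4)
[Jacobi] macro 3: S0 reads c1=-4 → after 1×micro: 3; S1 reads c0=-2 → after 1×micro: 2 ⇒ (c0=3, c1=2)
[Jacobi] macro 4: S0 reads c1=2 → after 1×micro: 4; S1 reads c0=3 → after 1×micro: -3 ⇒ (c0=4, c1=-3)
[Jacobi] macro 5: S0 reads c1=-3 → after 1×micro: 4; S1 reads c0=4 → after 1×micro: -4 ⇒ (c0=4, c1=-4)
[Jacobi] macro 6: S0 reads c1=-4 → after 1×micro: 3; S1 reads c0=4 → after 1×micro: -4 ⇒ (c0=3, c1=-4)
[Jacobi] macro 7: S0 reads c1=-4 → after 1×micro: 3; S1 reads c0=3 → after 1×micro: -3 ⇒ (c0=3, c1=-3)
[Jacobi] macro 8: S0 reads c1=-3 → after 1×micro: 4; S1 reads c0=3 → after 1×micro: -3 ⇒ (c0=4, c1=-3)
[Jacobi] macro 9: S0 reads c1=-3 → after 1×micro: 4; S1 reads c0=4 → after 1×micro: -4 ⇒ (c0=4, c1=-4)
[Gauss-Seidel] macro 1: S0 reads c1=2 → after 1×micro: 4; S1 reads c0=4 → after 1×micro: -4 ⇒ (c0=4, c1=-4)
[Gauss-Seidel] macro 2: S0 reads c1=-4 → after 1×micro: 3; S1 reads c0=3 → after 1×micro: -3 ⇒ (c0=3, c1=-3)
[Gauss-Seidel] macro 3: S0 reads c1=-3 → after 1×micro: 4; S1 reads c0=4 → after 1×micro: -4 ⇒ (c0=4, c1=-4)
[Gauss-Seidel] macro 4: S0 reads c1=-4 → after 1×micro: 3; S1 reads c0=3 → after 1×micro: -3 ⇒ (c0=3, c1=-3)
[Gauss-Seidel] macro 5: S0 reads c1=-3 → after 1×micro: 4; S1 reads c0=4 → after 1×micro: -4 ⇒ (c0=4, c1=-4)
[Gauss-Seidel] macro 6: S0 reads c1=-4 → after 1×micro: 3; S1 reads c0=3 → after 1×micro: -3 ⇒ (c0=3, c1=-3)
[Gauss-Seidel] macro 7: S0 reads c1=-3 → after 1×micro: 4; S1 reads c0=4 → after 1×micro: -4 ⇒ (c0=4, c1=-4)
[Gauss-Seidel] macro 8: S0 reads c1=-4 → after 1×micro: 3; S1 reads c0=3 → after 1×micro: -3 ⇒ (c0=3, c1=-3)
[Gauss-Seidel] macro 9: S0 reads c1=-3 → after 1×micro: 4; S1 reads c0=4 → after 1×micro: -4 ⇒ (c0=4, c1=-4)

first divergence at macro-step: 1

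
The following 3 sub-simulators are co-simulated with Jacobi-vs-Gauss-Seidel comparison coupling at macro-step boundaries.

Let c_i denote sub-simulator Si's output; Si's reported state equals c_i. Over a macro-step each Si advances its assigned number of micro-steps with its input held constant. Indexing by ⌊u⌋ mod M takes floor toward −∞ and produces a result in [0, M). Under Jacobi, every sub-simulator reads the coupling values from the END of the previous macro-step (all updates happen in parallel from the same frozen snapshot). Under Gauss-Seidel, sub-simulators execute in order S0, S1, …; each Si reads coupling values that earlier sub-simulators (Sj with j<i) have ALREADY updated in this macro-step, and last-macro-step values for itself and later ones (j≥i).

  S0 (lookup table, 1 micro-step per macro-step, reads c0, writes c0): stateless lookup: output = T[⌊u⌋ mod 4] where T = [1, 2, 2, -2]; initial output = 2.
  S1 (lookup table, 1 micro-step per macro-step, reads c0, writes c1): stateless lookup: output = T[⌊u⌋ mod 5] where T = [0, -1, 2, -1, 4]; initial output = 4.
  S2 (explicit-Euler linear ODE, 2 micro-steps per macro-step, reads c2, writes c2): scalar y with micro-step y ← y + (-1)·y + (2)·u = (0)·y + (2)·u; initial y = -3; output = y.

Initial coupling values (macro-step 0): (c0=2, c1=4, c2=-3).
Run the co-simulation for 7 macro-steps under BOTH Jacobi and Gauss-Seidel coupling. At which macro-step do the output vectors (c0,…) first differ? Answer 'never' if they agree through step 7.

first divergence at macro-step: never

[Jacobi] macro 1: S0 reads c0=2 → after 1×micro: 2; S1 reads c0=2 → after 1×micro: 2; S2 reads c2=-3 → after 2×micro: -6 ⇒ (c0=2, c1=2, c2=-6)
[Jacobi] macro 2: S0 reads c0=2 → after 1×micro: 2; S1 reads c0=2 → after 1×micro: 2; S2 reads c2=-6 → after 2×micro: -12 ⇒ (c0=2, c1=2, c2=-12)
[Jacobi] macro 3: S0 reads c0=2 → after 1×micro: 2; S1 reads c0=2 → after 1×micro: 2; S2 reads c2=-12 → after 2×micro: -24 ⇒ (c0=2, c1=2, c2=-24)
[Jacobi] macro 4: S0 reads c0=2 → after 1×micro: 2; S1 reads c0=2 → after 1×micro: 2; S2 reads c2=-24 → after 2×micro: -48 ⇒ (c0=2, c1=2, c2=-48)
[Jacobi] macro 5: S0 reads c0=2 → after 1×micro: 2; S1 reads c0=2 → after 1×micro: 2; S2 reads c2=-48 → after 2×micro: -96 ⇒ (c0=2, c1=2, c2=-96)
[Jacobi] macro 6: S0 reads c0=2 → after 1×micro: 2; S1 reads c0=2 → after 1×micro: 2; S2 reads c2=-96 → after 2×micro: -192 ⇒ (c0=2, c1=2, c2=-192)
[Jacobi] macro 7: S0 reads c0=2 → after 1×micro: 2; S1 reads c0=2 → after 1×micro: 2; S2 reads c2=-192 → after 2×micro: -384 ⇒ (c0=2, c1=2, c2=-384)
[Gauss-Seidel] macro 1: S0 reads c0=2 → after 1×micro: 2; S1 reads c0=2 → after 1×micro: 2; S2 reads c2=-3 → after 2×micro: -6 ⇒ (c0=2, c1=2, c2=-6)
[Gauss-Seidel] macro 2: S0 reads c0=2 → after 1×micro: 2; S1 reads c0=2 → after 1×micro: 2; S2 reads c2=-6 → after 2×micro: -12 ⇒ (c0=2, c1=2, c2=-12)
[Gauss-Seidel] macro 3: S0 reads c0=2 → after 1×micro: 2; S1 reads c0=2 → after 1×micro: 2; S2 reads c2=-12 → after 2×micro: -24 ⇒ (c0=2, c1=2, c2=-24)
[Gauss-Seidel] macro 4: S0 reads c0=2 → after 1×micro: 2; S1 reads c0=2 → after 1×micro: 2; S2 reads c2=-24 → after 2×micro: -48 ⇒ (c0=2, c1=2, c2=-48)
[Gauss-Seidel] macro 5: S0 reads c0=2 → after 1×micro: 2; S1 reads c0=2 → after 1×micro: 2; S2 reads c2=-48 → after 2×micro: -96 ⇒ (c0=2, c1=2, c2=-96)
[Gauss-Seidel] macro 6: S0 reads c0=2 → after 1×micro: 2; S1 reads c0=2 → after 1×micro: 2; S2 reads c2=-96 → after 2×micro: -192 ⇒ (c0=2, c1=2, c2=-192)
[Gauss-Seidel] macro 7: S0 reads c0=2 → after 1×micro: 2; S1 reads c0=2 → after 1×micro: 2; S2 reads c2=-192 → after 2×micro: -384 ⇒ (c0=2, c1=2, c2=-384)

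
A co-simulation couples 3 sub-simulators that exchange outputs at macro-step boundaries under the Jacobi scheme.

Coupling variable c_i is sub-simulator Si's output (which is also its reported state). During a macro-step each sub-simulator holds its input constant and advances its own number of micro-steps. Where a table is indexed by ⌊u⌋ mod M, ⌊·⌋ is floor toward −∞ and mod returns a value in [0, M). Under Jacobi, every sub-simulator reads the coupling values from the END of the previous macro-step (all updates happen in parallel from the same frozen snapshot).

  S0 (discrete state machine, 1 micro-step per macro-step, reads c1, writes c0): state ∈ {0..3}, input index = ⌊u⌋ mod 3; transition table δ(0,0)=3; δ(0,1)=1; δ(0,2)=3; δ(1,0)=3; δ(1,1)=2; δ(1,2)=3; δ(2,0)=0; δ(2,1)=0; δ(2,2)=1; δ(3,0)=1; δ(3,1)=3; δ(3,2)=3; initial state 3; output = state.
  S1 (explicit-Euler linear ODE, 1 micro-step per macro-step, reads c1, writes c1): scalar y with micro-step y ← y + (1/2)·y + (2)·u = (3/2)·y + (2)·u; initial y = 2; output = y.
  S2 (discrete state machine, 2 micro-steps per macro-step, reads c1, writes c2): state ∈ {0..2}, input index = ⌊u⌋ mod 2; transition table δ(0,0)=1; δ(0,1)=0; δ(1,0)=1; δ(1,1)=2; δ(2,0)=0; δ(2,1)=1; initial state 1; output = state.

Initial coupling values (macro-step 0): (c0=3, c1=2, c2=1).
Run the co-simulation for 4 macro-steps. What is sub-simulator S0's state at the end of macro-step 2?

macro 1: S0 reads c1=2 → after 1×micro: 3; S1 reads c1=2 → after 1×micro: 7; S2 reads c1=2 → after 2×micro: 1 ⇒ (c0=3, c1=7, c2=1)
macro 2: S0 reads c1=7 → after 1×micro: 3; S1 reads c1=7 → after 1×micro: 49/2; S2 reads c1=7 → after 2×micro: 1 ⇒ (c0=3, c1=49/2, c2=1)
macro 3: S0 reads c1=49/2 → after 1×micro: 1; S1 reads c1=49/2 → after 1×micro: 343/4; S2 reads c1=49/2 → after 2×micro: 1 ⇒ (c0=1, c1=343/4, c2=1)
macro 4: S0 reads c1=343/4 → after 1×micro: 2; S1 reads c1=343/4 → after 1×micro: 2401/8; S2 reads c1=343/4 → after 2×micro: 1 ⇒ (c0=2, c1=2401/8, c2=1)

S0 state at macro-step 2 = 3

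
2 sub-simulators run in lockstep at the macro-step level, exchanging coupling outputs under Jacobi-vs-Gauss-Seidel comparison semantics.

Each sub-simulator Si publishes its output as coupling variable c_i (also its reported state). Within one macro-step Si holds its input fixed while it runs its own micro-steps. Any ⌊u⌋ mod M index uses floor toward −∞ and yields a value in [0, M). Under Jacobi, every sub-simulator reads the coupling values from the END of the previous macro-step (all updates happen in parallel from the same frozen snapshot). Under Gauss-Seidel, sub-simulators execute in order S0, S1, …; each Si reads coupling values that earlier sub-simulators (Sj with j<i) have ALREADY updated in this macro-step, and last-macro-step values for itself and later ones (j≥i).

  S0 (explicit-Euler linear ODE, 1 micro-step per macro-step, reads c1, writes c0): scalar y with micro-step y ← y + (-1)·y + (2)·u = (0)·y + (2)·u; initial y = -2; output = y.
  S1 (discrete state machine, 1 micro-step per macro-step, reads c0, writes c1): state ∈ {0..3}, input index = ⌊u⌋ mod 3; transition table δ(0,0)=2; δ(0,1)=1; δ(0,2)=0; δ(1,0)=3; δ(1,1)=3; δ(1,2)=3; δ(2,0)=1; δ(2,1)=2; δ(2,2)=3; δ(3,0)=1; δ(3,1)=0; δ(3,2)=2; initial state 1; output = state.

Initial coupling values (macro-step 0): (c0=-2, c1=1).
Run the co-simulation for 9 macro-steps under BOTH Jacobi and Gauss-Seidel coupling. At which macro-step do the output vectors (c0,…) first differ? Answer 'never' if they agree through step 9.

first divergence at macro-step: 2

[Jacobi] macro 1: S0 reads c1=1 → after 1×micro: 2; S1 reads c0=-2 → after 1×micro: 3 ⇒ (c0=2, c1=3)
[Jacobi] macro 2: S0 reads c1=3 → after 1×micro: 6; S1 reads c0=2 → after 1×micro: 2 ⇒ (c0=6, c1=2)
[Jacobi] macro 3: S0 reads c1=2 → after 1×micro: 4; S1 reads c0=6 → after 1×micro: 1 ⇒ (c0=4, c1=1)
[Jacobi] macro 4: S0 reads c1=1 → after 1×micro: 2; S1 reads c0=4 → after 1×micro: 3 ⇒ (c0=2, c1=3)
[Jacobi] macro 5: S0 reads c1=3 → after 1×micro: 6; S1 reads c0=2 → after 1×micro: 2 ⇒ (c0=6, c1=2)
[Jacobi] macro 6: S0 reads c1=2 → after 1×micro: 4; S1 reads c0=6 → after 1×micro: 1 ⇒ (c0=4, c1=1)
[Jacobi] macro 7: S0 reads c1=1 → after 1×micro: 2; S1 reads c0=4 → after 1×micro: 3 ⇒ (c0=2, c1=3)
[Jacobi] macro 8: S0 reads c1=3 → after 1×micro: 6; S1 reads c0=2 → after 1×micro: 2 ⇒ (c0=6, c1=2)
[Jacobi] macro 9: S0 reads c1=2 → after 1×micro: 4; S1 reads c0=6 → after 1×micro: 1 ⇒ (c0=4, c1=1)
[Gauss-Seidel] macro 1: S0 reads c1=1 → after 1×micro: 2; S1 reads c0=2 → after 1×micro: 3 ⇒ (c0=2, c1=3)
[Gauss-Seidel] macro 2: S0 reads c1=3 → after 1×micro: 6; S1 reads c0=6 → after 1×micro: 1 ⇒ (c0=6, c1=1)
[Gauss-Seidel] macro 3: S0 reads c1=1 → after 1×micro: 2; S1 reads c0=2 → after 1×micro: 3 ⇒ (c0=2, c1=3)
[Gauss-Seidel] macro 4: S0 reads c1=3 → after 1×micro: 6; S1 reads c0=6 → after 1×micro: 1 ⇒ (c0=6, c1=1)
[Gauss-Seidel] macro 5: S0 reads c1=1 → after 1×micro: 2; S1 reads c0=2 → after 1×micro: 3 ⇒ (c0=2, c1=3)
[Gauss-Seidel] macro 6: S0 reads c1=3 → after 1×micro: 6; S1 reads c0=6 → after 1×micro: 1 ⇒ (c0=6, c1=1)
[Gauss-Seidel] macro 7: S0 reads c1=1 → after 1×micro: 2; S1 reads c0=2 → after 1×micro: 3 ⇒ (c0=2, c1=3)
[Gauss-Seidel] macro 8: S0 reads c1=3 → after 1×micro: 6; S1 reads c0=6 → after 1×micro: 1 ⇒ (c0=6, c1=1)
[Gauss-Seidel] macro 9: S0 reads c1=1 → after 1×micro: 2; S1 reads c0=2 → after 1×micro: 3 ⇒ (c0=2, c1=3)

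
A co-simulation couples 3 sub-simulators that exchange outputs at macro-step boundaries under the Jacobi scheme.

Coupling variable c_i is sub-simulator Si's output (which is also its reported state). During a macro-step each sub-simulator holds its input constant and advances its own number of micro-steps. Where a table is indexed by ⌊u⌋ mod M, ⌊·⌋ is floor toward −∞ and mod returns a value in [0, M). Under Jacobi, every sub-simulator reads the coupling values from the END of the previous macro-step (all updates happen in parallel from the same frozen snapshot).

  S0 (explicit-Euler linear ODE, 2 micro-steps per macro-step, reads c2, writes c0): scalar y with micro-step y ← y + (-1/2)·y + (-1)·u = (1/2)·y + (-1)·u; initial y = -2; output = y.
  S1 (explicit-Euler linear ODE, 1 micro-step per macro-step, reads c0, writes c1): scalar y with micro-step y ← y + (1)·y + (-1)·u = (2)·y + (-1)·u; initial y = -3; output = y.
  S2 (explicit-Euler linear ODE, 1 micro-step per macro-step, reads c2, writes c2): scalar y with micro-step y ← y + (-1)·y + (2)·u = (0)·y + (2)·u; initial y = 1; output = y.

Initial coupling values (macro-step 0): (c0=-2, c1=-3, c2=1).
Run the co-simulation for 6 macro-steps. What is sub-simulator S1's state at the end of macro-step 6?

S1 state at macro-step 6 = 1839/128

macro 1: S0 reads c2=1 → after 2×micro: -2; S1 reads c0=-2 → after 1×micro: -4; S2 reads c2=1 → after 1×micro: 2 ⇒ (c0=-2, c1=-4, c2=2)
macro 2: S0 reads c2=2 → after 2×micro: -7/2; S1 reads c0=-2 → after 1×micro: -6; S2 reads c2=2 → after 1×micro: 4 ⇒ (c0=-7/2, c1=-6, c2=4)
macro 3: S0 reads c2=4 → after 2×micro: -55/8; S1 reads c0=-7/2 → after 1×micro: -17/2; S2 reads c2=4 → after 1×micro: 8 ⇒ (c0=-55/8, c1=-17/2, c2=8)
macro 4: S0 reads c2=8 → after 2×micro: -439/32; S1 reads c0=-55/8 → after 1×micro: -81/8; S2 reads c2=8 → after 1×micro: 16 ⇒ (c0=-439/32, c1=-81/8, c2=16)
macro 5: S0 reads c2=16 → after 2×micro: -3511/128; S1 reads c0=-439/32 → after 1×micro: -209/32; S2 reads c2=16 → after 1×micro: 32 ⇒ (c0=-3511/128, c1=-209/32, c2=32)
macro 6: S0 reads c2=32 → after 2×micro: -28087/512; S1 reads c0=-3511/128 → after 1×micro: 1839/128; S2 reads c2=32 → after 1×micro: 64 ⇒ (c0=-28087/512, c1=1839/128, c2=64)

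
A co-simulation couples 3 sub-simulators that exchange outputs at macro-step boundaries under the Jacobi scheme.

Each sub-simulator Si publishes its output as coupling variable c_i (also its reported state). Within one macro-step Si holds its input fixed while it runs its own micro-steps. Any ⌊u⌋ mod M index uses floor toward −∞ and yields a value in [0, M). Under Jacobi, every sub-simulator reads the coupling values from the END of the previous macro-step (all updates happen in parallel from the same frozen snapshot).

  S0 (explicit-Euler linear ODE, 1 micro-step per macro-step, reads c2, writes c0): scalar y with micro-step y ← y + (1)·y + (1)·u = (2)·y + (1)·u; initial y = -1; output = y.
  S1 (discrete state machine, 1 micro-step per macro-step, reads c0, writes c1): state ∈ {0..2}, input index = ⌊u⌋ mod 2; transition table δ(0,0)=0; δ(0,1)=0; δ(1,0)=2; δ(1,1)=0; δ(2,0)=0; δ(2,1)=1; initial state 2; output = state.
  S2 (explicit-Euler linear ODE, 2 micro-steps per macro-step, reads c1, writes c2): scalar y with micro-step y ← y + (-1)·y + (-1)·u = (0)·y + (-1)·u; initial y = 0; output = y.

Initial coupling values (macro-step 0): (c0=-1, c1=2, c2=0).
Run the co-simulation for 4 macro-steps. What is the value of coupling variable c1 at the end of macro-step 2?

c1 at macro-step 2 = 2

macro 1: S0 reads c2=0 → after 1×micro: -2; S1 reads c0=-1 → after 1×micro: 1; S2 reads c1=2 → after 2×micro: -2 ⇒ (c0=-2, c1=1, c2=-2)
macro 2: S0 reads c2=-2 → after 1×micro: -6; S1 reads c0=-2 → after 1×micro: 2; S2 reads c1=1 → after 2×micro: -1 ⇒ (c0=-6, c1=2, c2=-1)
macro 3: S0 reads c2=-1 → after 1×micro: -13; S1 reads c0=-6 → after 1×micro: 0; S2 reads c1=2 → after 2×micro: -2 ⇒ (c0=-13, c1=0, c2=-2)
macro 4: S0 reads c2=-2 → after 1×micro: -28; S1 reads c0=-13 → after 1×micro: 0; S2 reads c1=0 → after 2×micro: 0 ⇒ (c0=-28, c1=0, c2=0)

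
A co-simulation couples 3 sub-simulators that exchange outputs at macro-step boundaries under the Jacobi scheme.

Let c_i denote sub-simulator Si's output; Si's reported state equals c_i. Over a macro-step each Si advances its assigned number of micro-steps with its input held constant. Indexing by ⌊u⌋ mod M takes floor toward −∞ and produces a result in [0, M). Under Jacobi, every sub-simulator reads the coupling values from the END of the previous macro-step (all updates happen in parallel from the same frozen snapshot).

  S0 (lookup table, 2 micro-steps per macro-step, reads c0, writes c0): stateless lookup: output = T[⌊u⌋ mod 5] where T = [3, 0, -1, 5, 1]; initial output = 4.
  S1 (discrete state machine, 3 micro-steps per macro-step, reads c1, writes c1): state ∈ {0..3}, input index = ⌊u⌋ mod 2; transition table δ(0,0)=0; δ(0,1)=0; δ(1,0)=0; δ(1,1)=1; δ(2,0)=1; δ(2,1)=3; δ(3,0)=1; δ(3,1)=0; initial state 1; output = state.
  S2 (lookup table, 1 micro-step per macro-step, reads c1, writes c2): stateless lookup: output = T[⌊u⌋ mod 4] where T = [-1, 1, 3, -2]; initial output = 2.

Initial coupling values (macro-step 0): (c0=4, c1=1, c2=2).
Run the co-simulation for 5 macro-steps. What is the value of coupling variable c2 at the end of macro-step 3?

macro 1: S0 reads c0=4 → after 2×micro: 1; S1 reads c1=1 → after 3×micro: 1; S2 reads c1=1 → after 1×micro: 1 ⇒ (c0=1, c1=1, c2=1)
macro 2: S0 reads c0=1 → after 2×micro: 0; S1 reads c1=1 → after 3×micro: 1; S2 reads c1=1 → after 1×micro: 1 ⇒ (c0=0, c1=1, c2=1)
macro 3: S0 reads c0=0 → after 2×micro: 3; S1 reads c1=1 → after 3×micro: 1; S2 reads c1=1 → after 1×micro: 1 ⇒ (c0=3, c1=1, c2=1)
macro 4: S0 reads c0=3 → after 2×micro: 5; S1 reads c1=1 → after 3×micro: 1; S2 reads c1=1 → after 1×micro: 1 ⇒ (c0=5, c1=1, c2=1)
macro 5: S0 reads c0=5 → after 2×micro: 3; S1 reads c1=1 → after 3×micro: 1; S2 reads c1=1 → after 1×micro: 1 ⇒ (c0=3, c1=1, c2=1)

c2 at macro-step 3 = 1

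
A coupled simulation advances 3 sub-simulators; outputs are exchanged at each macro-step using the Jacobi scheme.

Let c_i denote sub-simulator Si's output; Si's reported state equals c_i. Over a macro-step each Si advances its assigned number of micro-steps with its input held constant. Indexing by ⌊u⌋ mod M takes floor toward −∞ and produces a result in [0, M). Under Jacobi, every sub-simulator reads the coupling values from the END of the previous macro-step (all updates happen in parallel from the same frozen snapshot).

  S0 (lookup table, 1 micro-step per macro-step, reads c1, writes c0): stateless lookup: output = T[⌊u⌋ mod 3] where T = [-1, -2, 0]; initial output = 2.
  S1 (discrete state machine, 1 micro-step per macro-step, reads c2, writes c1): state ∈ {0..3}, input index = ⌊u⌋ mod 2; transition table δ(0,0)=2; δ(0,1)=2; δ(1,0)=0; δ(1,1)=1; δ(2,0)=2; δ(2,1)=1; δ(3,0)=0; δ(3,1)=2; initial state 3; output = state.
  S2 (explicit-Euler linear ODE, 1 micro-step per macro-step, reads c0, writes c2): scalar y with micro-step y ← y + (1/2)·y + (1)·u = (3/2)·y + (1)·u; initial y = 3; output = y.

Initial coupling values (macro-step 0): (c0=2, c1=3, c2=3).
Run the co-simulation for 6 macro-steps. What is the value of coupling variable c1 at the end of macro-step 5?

c1 at macro-step 5 = 1

macro 1: S0 reads c1=3 → after 1×micro: -1; S1 reads c2=3 → after 1×micro: 2; S2 reads c0=2 → after 1×micro: 13/2 ⇒ (c0=-1, c1=2, c2=13/2)
macro 2: S0 reads c1=2 → after 1×micro: 0; S1 reads c2=13/2 → after 1×micro: 2; S2 reads c0=-1 → after 1×micro: 35/4 ⇒ (c0=0, c1=2, c2=35/4)
macro 3: S0 reads c1=2 → after 1×micro: 0; S1 reads c2=35/4 → after 1×micro: 2; S2 reads c0=0 → after 1×micro: 105/8 ⇒ (c0=0, c1=2, c2=105/8)
macro 4: S0 reads c1=2 → after 1×micro: 0; S1 reads c2=105/8 → after 1×micro: 1; S2 reads c0=0 → after 1×micro: 315/16 ⇒ (c0=0, c1=1, c2=315/16)
macro 5: S0 reads c1=1 → after 1×micro: -2; S1 reads c2=315/16 → after 1×micro: 1; S2 reads c0=0 → after 1×micro: 945/32 ⇒ (c0=-2, c1=1, c2=945/32)
macro 6: S0 reads c1=1 → after 1×micro: -2; S1 reads c2=945/32 → after 1×micro: 1; S2 reads c0=-2 → after 1×micro: 2707/64 ⇒ (c0=-2, c1=1, c2=2707/64)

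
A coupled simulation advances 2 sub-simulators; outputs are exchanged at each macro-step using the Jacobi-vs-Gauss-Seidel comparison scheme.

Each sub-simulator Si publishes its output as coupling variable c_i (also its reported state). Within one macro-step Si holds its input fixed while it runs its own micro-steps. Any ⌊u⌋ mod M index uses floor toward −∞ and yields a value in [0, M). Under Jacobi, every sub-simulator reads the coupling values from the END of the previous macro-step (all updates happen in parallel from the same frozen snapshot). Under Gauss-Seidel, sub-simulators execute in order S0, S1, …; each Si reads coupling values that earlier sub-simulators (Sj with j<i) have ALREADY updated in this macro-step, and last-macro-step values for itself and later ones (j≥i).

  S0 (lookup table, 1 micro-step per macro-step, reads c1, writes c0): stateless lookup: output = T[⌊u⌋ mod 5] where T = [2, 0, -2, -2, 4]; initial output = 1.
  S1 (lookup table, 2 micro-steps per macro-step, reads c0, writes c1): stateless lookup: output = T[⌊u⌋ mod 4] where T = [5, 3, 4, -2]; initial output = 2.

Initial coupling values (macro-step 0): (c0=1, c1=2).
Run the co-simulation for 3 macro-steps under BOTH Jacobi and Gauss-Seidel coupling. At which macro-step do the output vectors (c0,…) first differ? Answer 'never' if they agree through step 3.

[Jacobi] macro 1: S0 reads c1=2 → after 1×micro: -2; S1 reads c0=1 → after 2×micro: 3 ⇒ (c0=-2, c1=3)
[Jacobi] macro 2: S0 reads c1=3 → after 1×micro: -2; S1 reads c0=-2 → after 2×micro: 4 ⇒ (c0=-2, c1=4)
[Jacobi] macro 3: S0 reads c1=4 → after 1×micro: 4; S1 reads c0=-2 → after 2×micro: 4 ⇒ (c0=4, c1=4)
[Gauss-Seidel] macro 1: S0 reads c1=2 → after 1×micro: -2; S1 reads c0=-2 → after 2×micro: 4 ⇒ (c0=-2, c1=4)
[Gauss-Seidel] macro 2: S0 reads c1=4 → after 1×micro: 4; S1 reads c0=4 → after 2×micro: 5 ⇒ (c0=4, c1=5)
[Gauss-Seidel] macro 3: S0 reads c1=5 → after 1×micro: 2; S1 reads c0=2 → after 2×micro: 4 ⇒ (c0=2, c1=4)

first divergence at macro-step: 1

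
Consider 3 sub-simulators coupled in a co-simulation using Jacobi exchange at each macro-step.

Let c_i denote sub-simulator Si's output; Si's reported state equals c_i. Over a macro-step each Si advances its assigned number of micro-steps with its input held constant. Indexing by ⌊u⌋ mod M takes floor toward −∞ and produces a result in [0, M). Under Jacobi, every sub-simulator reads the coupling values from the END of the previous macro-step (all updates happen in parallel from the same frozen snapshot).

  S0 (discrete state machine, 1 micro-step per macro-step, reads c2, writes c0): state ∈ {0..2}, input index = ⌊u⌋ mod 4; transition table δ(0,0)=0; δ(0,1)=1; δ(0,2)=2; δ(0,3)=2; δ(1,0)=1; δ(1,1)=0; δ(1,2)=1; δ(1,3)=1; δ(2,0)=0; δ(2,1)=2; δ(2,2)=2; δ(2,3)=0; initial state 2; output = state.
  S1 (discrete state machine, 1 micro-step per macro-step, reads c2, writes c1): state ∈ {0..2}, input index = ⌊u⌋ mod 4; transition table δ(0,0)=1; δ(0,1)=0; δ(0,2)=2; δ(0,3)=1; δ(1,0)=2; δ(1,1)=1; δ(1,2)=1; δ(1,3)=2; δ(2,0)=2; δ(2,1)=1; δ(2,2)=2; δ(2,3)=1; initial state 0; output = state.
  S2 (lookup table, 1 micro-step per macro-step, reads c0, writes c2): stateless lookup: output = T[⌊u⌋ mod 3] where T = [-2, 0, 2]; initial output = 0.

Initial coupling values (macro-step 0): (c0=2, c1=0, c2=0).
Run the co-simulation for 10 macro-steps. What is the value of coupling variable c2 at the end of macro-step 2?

macro 1: S0 reads c2=0 → after 1×micro: 0; S1 reads c2=0 → after 1×micro: 1; S2 reads c0=2 → after 1×micro: 2 ⇒ (c0=0, c1=1, c2=2)
macro 2: S0 reads c2=2 → after 1×micro: 2; S1 reads c2=2 → after 1×micro: 1; S2 reads c0=0 → after 1×micro: -2 ⇒ (c0=2, c1=1, c2=-2)
macro 3: S0 reads c2=-2 → after 1×micro: 2; S1 reads c2=-2 → after 1×micro: 1; S2 reads c0=2 → after 1×micro: 2 ⇒ (c0=2, c1=1, c2=2)
macro 4: S0 reads c2=2 → after 1×micro: 2; S1 reads c2=2 → after 1×micro: 1; S2 reads c0=2 → after 1×micro: 2 ⇒ (c0=2, c1=1, c2=2)
macro 5: S0 reads c2=2 → after 1×micro: 2; S1 reads c2=2 → after 1×micro: 1; S2 reads c0=2 → after 1×micro: 2 ⇒ (c0=2, c1=1, c2=2)
macro 6: S0 reads c2=2 → after 1×micro: 2; S1 reads c2=2 → after 1×micro: 1; S2 reads c0=2 → after 1×micro: 2 ⇒ (c0=2, c1=1, c2=2)
macro 7: S0 reads c2=2 → after 1×micro: 2; S1 reads c2=2 → after 1×micro: 1; S2 reads c0=2 → after 1×micro: 2 ⇒ (c0=2, c1=1, c2=2)
macro 8: S0 reads c2=2 → after 1×micro: 2; S1 reads c2=2 → after 1×micro: 1; S2 reads c0=2 → after 1×micro: 2 ⇒ (c0=2, c1=1, c2=2)
macro 9: S0 reads c2=2 → after 1×micro: 2; S1 reads c2=2 → after 1×micro: 1; S2 reads c0=2 → after 1×micro: 2 ⇒ (c0=2, c1=1, c2=2)
macro 10: S0 reads c2=2 → after 1×micro: 2; S1 reads c2=2 → after 1×micro: 1; S2 reads c0=2 → after 1×micro: 2 ⇒ (c0=2, c1=1, c2=2)

c2 at macro-step 2 = -2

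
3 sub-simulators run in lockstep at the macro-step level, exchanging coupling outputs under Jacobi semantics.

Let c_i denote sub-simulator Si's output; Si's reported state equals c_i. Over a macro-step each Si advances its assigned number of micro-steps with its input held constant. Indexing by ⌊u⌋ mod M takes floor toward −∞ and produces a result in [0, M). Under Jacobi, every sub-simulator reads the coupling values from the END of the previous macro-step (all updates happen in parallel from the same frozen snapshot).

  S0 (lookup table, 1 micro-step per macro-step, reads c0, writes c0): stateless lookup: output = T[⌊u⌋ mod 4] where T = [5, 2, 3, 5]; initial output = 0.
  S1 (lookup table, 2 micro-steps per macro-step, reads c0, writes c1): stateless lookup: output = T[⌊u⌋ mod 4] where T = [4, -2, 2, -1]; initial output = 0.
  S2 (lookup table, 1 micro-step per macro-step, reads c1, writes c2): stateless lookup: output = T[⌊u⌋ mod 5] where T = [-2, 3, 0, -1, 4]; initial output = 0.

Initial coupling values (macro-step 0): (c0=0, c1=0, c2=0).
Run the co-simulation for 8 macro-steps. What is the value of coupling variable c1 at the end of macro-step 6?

c1 at macro-step 6 = 2

macro 1: S0 reads c0=0 → after 1×micro: 5; S1 reads c0=0 → after 2×micro: 4; S2 reads c1=0 → after 1×micro: -2 ⇒ (c0=5, c1=4, c2=-2)
macro 2: S0 reads c0=5 → after 1×micro: 2; S1 reads c0=5 → after 2×micro: -2; S2 reads c1=4 → after 1×micro: 4 ⇒ (c0=2, c1=-2, c2=4)
macro 3: S0 reads c0=2 → after 1×micro: 3; S1 reads c0=2 → after 2×micro: 2; S2 reads c1=-2 → after 1×micro: -1 ⇒ (c0=3, c1=2, c2=-1)
macro 4: S0 reads c0=3 → after 1×micro: 5; S1 reads c0=3 → after 2×micro: -1; S2 reads c1=2 → after 1×micro: 0 ⇒ (c0=5, c1=-1, c2=0)
macro 5: S0 reads c0=5 → after 1×micro: 2; S1 reads c0=5 → after 2×micro: -2; S2 reads c1=-1 → after 1×micro: 4 ⇒ (c0=2, c1=-2, c2=4)
macro 6: S0 reads c0=2 → after 1×micro: 3; S1 reads c0=2 → after 2×micro: 2; S2 reads c1=-2 → after 1×micro: -1 ⇒ (c0=3, c1=2, c2=-1)
macro 7: S0 reads c0=3 → after 1×micro: 5; S1 reads c0=3 → after 2×micro: -1; S2 reads c1=2 → after 1×micro: 0 ⇒ (c0=5, c1=-1, c2=0)
macro 8: S0 reads c0=5 → after 1×micro: 2; S1 reads c0=5 → after 2×micro: -2; S2 reads c1=-1 → after 1×micro: 4 ⇒ (c0=2, c1=-2, c2=4)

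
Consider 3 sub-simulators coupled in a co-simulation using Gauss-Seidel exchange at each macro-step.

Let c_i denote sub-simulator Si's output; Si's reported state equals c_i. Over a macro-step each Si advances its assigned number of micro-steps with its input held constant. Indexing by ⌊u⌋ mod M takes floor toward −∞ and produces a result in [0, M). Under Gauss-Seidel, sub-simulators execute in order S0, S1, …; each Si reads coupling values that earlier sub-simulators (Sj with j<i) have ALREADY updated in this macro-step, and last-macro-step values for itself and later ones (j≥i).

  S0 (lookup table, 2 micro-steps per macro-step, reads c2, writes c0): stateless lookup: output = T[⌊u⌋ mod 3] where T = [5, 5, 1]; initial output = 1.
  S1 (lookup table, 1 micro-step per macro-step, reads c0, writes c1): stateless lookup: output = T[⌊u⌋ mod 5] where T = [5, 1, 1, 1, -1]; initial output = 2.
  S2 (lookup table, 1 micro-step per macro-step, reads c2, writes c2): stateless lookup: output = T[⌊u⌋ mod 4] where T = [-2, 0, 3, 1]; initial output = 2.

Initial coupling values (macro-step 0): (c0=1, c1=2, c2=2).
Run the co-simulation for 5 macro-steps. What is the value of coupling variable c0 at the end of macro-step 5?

macro 1: S0 reads c2=2 → after 2×micro: 1; S1 reads c0=1 → after 1×micro: 1; S2 reads c2=2 → after 1×micro: 3 ⇒ (c0=1, c1=1, c2=3)
macro 2: S0 reads c2=3 → after 2×micro: 5; S1 reads c0=5 → after 1×micro: 5; S2 reads c2=3 → after 1×micro: 1 ⇒ (c0=5, c1=5, c2=1)
macro 3: S0 reads c2=1 → after 2×micro: 5; S1 reads c0=5 → after 1×micro: 5; S2 reads c2=1 → after 1×micro: 0 ⇒ (c0=5, c1=5, c2=0)
macro 4: S0 reads c2=0 → after 2×micro: 5; S1 reads c0=5 → after 1×micro: 5; S2 reads c2=0 → after 1×micro: -2 ⇒ (c0=5, c1=5, c2=-2)
macro 5: S0 reads c2=-2 → after 2×micro: 5; S1 reads c0=5 → after 1×micro: 5; S2 reads c2=-2 → after 1×micro: 3 ⇒ (c0=5, c1=5, c2=3)

c0 at macro-step 5 = 5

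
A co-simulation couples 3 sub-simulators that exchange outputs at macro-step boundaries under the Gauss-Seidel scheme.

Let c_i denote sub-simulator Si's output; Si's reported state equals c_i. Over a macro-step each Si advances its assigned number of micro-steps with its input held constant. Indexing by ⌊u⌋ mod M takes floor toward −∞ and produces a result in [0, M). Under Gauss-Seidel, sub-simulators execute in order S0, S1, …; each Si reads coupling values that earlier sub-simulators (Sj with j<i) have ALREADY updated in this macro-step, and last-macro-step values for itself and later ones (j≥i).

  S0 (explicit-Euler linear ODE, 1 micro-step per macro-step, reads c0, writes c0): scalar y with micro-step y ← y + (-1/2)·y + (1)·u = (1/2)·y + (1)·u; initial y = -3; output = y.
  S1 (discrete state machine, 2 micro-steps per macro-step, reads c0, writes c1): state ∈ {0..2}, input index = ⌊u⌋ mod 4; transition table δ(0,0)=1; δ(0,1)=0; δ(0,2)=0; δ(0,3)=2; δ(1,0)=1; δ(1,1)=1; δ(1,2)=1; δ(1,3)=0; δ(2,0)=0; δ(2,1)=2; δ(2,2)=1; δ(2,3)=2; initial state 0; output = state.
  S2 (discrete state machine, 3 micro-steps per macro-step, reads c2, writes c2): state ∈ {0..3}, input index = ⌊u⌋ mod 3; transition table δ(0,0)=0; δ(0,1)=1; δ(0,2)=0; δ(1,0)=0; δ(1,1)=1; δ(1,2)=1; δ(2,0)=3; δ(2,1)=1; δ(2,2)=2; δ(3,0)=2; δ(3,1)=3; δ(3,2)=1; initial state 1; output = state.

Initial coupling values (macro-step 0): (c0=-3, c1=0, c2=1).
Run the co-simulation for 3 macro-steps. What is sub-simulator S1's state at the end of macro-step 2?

macro 1: S0 reads c0=-3 → after 1×micro: -9/2; S1 reads c0=-9/2 → after 2×micro: 2; S2 reads c2=1 → after 3×micro: 1 ⇒ (c0=-9/2, c1=2, c2=1)
macro 2: S0 reads c0=-9/2 → after 1×micro: -27/4; S1 reads c0=-27/4 → after 2×micro: 2; S2 reads c2=1 → after 3×micro: 1 ⇒ (c0=-27/4, c1=2, c2=1)
macro 3: S0 reads c0=-27/4 → after 1×micro: -81/8; S1 reads c0=-81/8 → after 2×micro: 2; S2 reads c2=1 → after 3×micro: 1 ⇒ (c0=-81/8, c1=2, c2=1)

S1 state at macro-step 2 = 2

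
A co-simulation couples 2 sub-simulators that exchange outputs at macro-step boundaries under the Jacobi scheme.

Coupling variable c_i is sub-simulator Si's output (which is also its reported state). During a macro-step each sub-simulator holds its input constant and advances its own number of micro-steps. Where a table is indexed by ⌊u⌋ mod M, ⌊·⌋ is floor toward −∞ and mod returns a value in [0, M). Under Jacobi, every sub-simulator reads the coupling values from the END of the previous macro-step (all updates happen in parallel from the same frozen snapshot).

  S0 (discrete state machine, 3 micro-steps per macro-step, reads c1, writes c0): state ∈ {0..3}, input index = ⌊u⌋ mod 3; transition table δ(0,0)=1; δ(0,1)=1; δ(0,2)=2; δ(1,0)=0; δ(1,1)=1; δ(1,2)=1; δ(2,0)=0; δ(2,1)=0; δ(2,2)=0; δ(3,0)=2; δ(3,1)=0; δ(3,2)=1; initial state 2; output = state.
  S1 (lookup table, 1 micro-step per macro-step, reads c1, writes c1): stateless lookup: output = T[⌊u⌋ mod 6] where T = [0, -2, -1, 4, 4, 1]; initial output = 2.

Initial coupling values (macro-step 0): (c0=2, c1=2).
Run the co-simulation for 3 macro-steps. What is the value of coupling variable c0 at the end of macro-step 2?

macro 1: S0 reads c1=2 → after 3×micro: 0; S1 reads c1=2 → after 1×micro: -1 ⇒ (c0=0, c1=-1)
macro 2: S0 reads c1=-1 → after 3×micro: 2; S1 reads c1=-1 → after 1×micro: 1 ⇒ (c0=2, c1=1)
macro 3: S0 reads c1=1 → after 3×micro: 1; S1 reads c1=1 → after 1×micro: -2 ⇒ (c0=1, c1=-2)

c0 at macro-step 2 = 2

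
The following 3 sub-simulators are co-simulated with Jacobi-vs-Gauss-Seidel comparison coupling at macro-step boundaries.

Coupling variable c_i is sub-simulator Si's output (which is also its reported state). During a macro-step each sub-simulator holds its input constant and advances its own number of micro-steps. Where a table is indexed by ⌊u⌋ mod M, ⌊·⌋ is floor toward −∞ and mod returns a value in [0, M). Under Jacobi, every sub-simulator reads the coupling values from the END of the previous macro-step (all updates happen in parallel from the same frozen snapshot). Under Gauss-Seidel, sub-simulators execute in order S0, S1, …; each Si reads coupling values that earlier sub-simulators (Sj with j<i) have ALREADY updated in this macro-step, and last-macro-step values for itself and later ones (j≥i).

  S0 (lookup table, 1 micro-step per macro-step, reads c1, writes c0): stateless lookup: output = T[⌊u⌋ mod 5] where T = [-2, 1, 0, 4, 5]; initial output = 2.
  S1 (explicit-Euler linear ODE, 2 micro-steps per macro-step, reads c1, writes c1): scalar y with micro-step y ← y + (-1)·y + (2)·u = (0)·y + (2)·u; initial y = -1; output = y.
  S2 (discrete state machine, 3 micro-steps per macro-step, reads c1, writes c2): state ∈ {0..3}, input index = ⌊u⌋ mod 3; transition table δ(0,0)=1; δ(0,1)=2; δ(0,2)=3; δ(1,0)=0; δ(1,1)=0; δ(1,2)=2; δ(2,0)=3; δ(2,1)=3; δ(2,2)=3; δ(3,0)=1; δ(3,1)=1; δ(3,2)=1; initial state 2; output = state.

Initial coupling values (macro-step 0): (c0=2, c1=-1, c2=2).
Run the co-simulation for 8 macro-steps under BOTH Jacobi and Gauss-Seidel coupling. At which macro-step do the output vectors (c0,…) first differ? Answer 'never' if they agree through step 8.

first divergence at macro-step: 1

[Jacobi] macro 1: S0 reads c1=-1 → after 1×micro: 5; S1 reads c1=-1 → after 2×micro: -2; S2 reads c1=-1 → after 3×micro: 2 ⇒ (c0=5, c1=-2, c2=2)
[Jacobi] macro 2: S0 reads c1=-2 → after 1×micro: 4; S1 reads c1=-2 → after 2×micro: -4; S2 reads c1=-2 → after 3×micro: 0 ⇒ (c0=4, c1=-4, c2=0)
[Jacobi] macro 3: S0 reads c1=-4 → after 1×micro: 1; S1 reads c1=-4 → after 2×micro: -8; S2 reads c1=-4 → after 3×micro: 2 ⇒ (c0=1, c1=-8, c2=2)
[Jacobi] macro 4: S0 reads c1=-8 → after 1×micro: 0; S1 reads c1=-8 → after 2×micro: -16; S2 reads c1=-8 → after 3×micro: 0 ⇒ (c0=0, c1=-16, c2=0)
[Jacobi] macro 5: S0 reads c1=-16 → after 1×micro: 5; S1 reads c1=-16 → after 2×micro: -32; S2 reads c1=-16 → after 3×micro: 2 ⇒ (c0=5, c1=-32, c2=2)
[Jacobi] macro 6: S0 reads c1=-32 → after 1×micro: 4; S1 reads c1=-32 → after 2×micro: -64; S2 reads c1=-32 → after 3×micro: 0 ⇒ (c0=4, c1=-64, c2=0)
[Jacobi] macro 7: S0 reads c1=-64 → after 1×micro: 1; S1 reads c1=-64 → after 2×micro: -128; S2 reads c1=-64 → after 3×micro: 2 ⇒ (c0=1, c1=-128, c2=2)
[Jacobi] macro 8: S0 reads c1=-128 → after 1×micro: 0; S1 reads c1=-128 → after 2×micro: -256; S2 reads c1=-128 → after 3×micro: 0 ⇒ (c0=0, c1=-256, c2=0)
[Gauss-Seidel] macro 1: S0 reads c1=-1 → after 1×micro: 5; S1 reads c1=-1 → after 2×micro: -2; S2 reads c1=-2 → after 3×micro: 0 ⇒ (c0=5, c1=-2, c2=0)
[Gauss-Seidel] macro 2: S0 reads c1=-2 → after 1×micro: 4; S1 reads c1=-2 → after 2×micro: -4; S2 reads c1=-4 → after 3×micro: 2 ⇒ (c0=4, c1=-4, c2=2)
[Gauss-Seidel] macro 3: S0 reads c1=-4 → after 1×micro: 1; S1 reads c1=-4 → after 2×micro: -8; S2 reads c1=-8 → after 3×micro: 0 ⇒ (c0=1, c1=-8, c2=0)
[Gauss-Seidel] macro 4: S0 reads c1=-8 → after 1×micro: 0; S1 reads c1=-8 → after 2×micro: -16; S2 reads c1=-16 → after 3×micro: 2 ⇒ (c0=0, c1=-16, c2=2)
[Gauss-Seidel] macro 5: S0 reads c1=-16 → after 1×micro: 5; S1 reads c1=-16 → after 2×micro: -32; S2 reads c1=-32 → after 3×micro: 0 ⇒ (c0=5, c1=-32, c2=0)
[Gauss-Seidel] macro 6: S0 reads c1=-32 → after 1×micro: 4; S1 reads c1=-32 → after 2×micro: -64; S2 reads c1=-64 → after 3×micro: 2 ⇒ (c0=4, c1=-64, c2=2)
[Gauss-Seidel] macro 7: S0 reads c1=-64 → after 1×micro: 1; S1 reads c1=-64 → after 2×micro: -128; S2 reads c1=-128 → after 3×micro: 0 ⇒ (c0=1, c1=-128, c2=0)
[Gauss-Seidel] macro 8: S0 reads c1=-128 → after 1×micro: 0; S1 reads c1=-128 → after 2×micro: -256; S2 reads c1=-256 → after 3×micro: 2 ⇒ (c0=0, c1=-256, c2=2)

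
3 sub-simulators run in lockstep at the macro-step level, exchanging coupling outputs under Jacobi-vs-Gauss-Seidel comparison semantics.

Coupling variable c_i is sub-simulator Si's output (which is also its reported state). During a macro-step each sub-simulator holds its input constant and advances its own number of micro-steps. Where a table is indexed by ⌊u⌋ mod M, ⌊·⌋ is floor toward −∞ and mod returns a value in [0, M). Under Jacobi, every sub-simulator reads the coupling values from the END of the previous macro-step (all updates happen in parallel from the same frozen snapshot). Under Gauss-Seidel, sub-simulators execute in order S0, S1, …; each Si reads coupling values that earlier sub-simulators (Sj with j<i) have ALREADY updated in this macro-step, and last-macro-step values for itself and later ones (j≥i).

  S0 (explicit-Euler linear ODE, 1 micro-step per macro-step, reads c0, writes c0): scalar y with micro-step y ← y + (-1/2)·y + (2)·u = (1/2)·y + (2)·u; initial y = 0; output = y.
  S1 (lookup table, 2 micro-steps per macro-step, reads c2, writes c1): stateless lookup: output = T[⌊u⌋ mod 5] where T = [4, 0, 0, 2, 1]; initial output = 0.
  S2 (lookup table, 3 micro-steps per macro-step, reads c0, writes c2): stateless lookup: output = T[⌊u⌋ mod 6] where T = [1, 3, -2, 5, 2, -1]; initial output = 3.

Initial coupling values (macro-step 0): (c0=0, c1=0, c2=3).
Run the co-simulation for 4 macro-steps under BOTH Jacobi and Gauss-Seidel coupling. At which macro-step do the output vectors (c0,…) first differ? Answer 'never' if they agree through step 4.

first divergence at macro-step: never

[Jacobi] macro 1: S0 reads c0=0 → after 1×micro: 0; S1 reads c2=3 → after 2×micro: 2; S2 reads c0=0 → after 3×micro: 1 ⇒ (c0=0, c1=2, c2=1)
[Jacobi] macro 2: S0 reads c0=0 → after 1×micro: 0; S1 reads c2=1 → after 2×micro: 0; S2 reads c0=0 → after 3×micro: 1 ⇒ (c0=0, c1=0, c2=1)
[Jacobi] macro 3: S0 reads c0=0 → after 1×micro: 0; S1 reads c2=1 → after 2×micro: 0; S2 reads c0=0 → after 3×micro: 1 ⇒ (c0=0, c1=0, c2=1)
[Jacobi] macro 4: S0 reads c0=0 → after 1×micro: 0; S1 reads c2=1 → after 2×micro: 0; S2 reads c0=0 → after 3×micro: 1 ⇒ (c0=0, c1=0, c2=1)
[Gauss-Seidel] macro 1: S0 reads c0=0 → after 1×micro: 0; S1 reads c2=3 → after 2×micro: 2; S2 reads c0=0 → after 3×micro: 1 ⇒ (c0=0, c1=2, c2=1)
[Gauss-Seidel] macro 2: S0 reads c0=0 → after 1×micro: 0; S1 reads c2=1 → after 2×micro: 0; S2 reads c0=0 → after 3×micro: 1 ⇒ (c0=0, c1=0, c2=1)
[Gauss-Seidel] macro 3: S0 reads c0=0 → after 1×micro: 0; S1 reads c2=1 → after 2×micro: 0; S2 reads c0=0 → after 3×micro: 1 ⇒ (c0=0, c1=0, c2=1)
[Gauss-Seidel] macro 4: S0 reads c0=0 → after 1×micro: 0; S1 reads c2=1 → after 2×micro: 0; S2 reads c0=0 → after 3×micro: 1 ⇒ (c0=0, c1=0, c2=1)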